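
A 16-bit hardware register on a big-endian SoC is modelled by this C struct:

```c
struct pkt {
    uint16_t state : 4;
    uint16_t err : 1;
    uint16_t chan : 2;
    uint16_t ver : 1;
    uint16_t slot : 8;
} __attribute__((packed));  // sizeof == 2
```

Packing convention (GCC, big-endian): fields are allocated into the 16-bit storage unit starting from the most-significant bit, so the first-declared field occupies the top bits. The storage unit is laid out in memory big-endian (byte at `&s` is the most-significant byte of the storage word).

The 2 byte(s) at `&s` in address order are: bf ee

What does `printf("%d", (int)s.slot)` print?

238

[0]=0xbf [1]=0xee (big-endian) → word 0xbfee
state:4 @ bit 12 → (0xbfee>>12)&0xf = 0xb
err:1 @ bit 11 → (0xbfee>>11)&0x1 = 0x1
chan:2 @ bit 9 → (0xbfee>>9)&0x3 = 0x3
ver:1 @ bit 8 → (0xbfee>>8)&0x1 = 0x1
slot:8 @ bit 0 → (0xbfee>>0)&0xff = 0xee  ←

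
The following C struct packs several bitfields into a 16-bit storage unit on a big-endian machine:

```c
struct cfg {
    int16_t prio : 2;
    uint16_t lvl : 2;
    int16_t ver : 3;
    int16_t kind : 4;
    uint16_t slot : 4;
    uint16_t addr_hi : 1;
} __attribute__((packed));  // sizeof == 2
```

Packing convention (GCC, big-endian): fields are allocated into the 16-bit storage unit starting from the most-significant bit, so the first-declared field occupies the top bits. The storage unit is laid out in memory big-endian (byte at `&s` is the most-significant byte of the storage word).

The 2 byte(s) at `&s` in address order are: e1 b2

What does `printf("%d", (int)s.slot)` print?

[0]=0xe1 [1]=0xb2 (big-endian) → word 0xe1b2
prio [14+:2] = (word>>14) & 0x3 = 3
lvl [12+:2] = (word>>12) & 0x3 = 2
ver [9+:3] = (word>>9) & 0x7 = 0
kind [5+:4] = (word>>5) & 0xf = 13
slot [1+:4] = (word>>1) & 0xf = 9  ←
addr_hi [0+:1] = (word>>0) & 0x1 = 0

9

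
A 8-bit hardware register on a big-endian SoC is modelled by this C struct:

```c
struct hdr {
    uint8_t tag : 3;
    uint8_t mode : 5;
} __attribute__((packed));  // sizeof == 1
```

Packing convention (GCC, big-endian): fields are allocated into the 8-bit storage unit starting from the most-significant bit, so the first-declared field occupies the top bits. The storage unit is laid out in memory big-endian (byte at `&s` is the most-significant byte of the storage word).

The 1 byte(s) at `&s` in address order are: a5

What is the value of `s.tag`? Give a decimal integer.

5

[0]=0xa5 (big-endian) → word 0xa5
tag:3 @ bit 5 → (0xa5>>5)&0x7 = 0x5  ←
mode:5 @ bit 0 → (0xa5>>0)&0x1f = 0x5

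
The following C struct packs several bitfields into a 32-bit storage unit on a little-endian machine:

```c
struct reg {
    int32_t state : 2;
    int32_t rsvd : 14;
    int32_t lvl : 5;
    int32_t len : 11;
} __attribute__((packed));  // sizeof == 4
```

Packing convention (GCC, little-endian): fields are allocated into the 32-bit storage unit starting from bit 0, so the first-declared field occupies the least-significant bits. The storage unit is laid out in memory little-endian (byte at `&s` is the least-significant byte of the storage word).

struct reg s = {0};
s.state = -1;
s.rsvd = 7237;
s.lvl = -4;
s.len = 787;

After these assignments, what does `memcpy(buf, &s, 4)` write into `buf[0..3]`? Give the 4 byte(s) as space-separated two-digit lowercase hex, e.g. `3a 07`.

state (2b) val=-1 bits=0x3 at bit 0: 0x00000003
rsvd (14b) val=7237 bits=0x1c45 at bit 2: 0x00007117
lvl (5b) val=-4 bits=0x1c at bit 16: 0x001c7117
len (11b) val=787 bits=0x313 at bit 21: 0x627c7117
word = 0x627c7117 → little-endian bytes:
  [0]=0x17  [1]=0x71  [2]=0x7c  [3]=0x62

17 71 7c 62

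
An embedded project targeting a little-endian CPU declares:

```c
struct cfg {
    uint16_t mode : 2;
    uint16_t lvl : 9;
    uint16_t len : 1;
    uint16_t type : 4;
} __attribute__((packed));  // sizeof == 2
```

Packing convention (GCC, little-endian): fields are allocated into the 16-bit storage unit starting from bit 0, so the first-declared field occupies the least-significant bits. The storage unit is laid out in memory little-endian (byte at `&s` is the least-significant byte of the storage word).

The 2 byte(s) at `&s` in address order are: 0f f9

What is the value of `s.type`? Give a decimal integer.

[0]=0x0f [1]=0xf9 (little-endian) → word 0xf90f
mode:2 @ bit 0 → (0xf90f>>0)&0x3 = 0x3
lvl:9 @ bit 2 → (0xf90f>>2)&0x1ff = 0x43
len:1 @ bit 11 → (0xf90f>>11)&0x1 = 0x1
type:4 @ bit 12 → (0xf90f>>12)&0xf = 0xf  ←

15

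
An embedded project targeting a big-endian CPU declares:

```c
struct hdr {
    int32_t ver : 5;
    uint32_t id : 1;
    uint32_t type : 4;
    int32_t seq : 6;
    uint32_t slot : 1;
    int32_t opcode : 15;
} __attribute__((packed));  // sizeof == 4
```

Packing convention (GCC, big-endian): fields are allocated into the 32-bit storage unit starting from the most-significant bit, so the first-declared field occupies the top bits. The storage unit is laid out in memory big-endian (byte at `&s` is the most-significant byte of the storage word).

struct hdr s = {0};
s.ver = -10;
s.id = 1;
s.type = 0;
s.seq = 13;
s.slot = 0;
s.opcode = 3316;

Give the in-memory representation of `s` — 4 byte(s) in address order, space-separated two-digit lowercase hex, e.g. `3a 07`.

ver (5b) val=-10 bits=0x16 at bit 27: 0xb0000000
id (1b) val=1 bits=0x1 at bit 26: 0xb4000000
type (4b) val=0 bits=0x0 at bit 22: 0xb4000000
seq (6b) val=13 bits=0xd at bit 16: 0xb40d0000
slot (1b) val=0 bits=0x0 at bit 15: 0xb40d0000
opcode (15b) val=3316 bits=0xcf4 at bit 0: 0xb40d0cf4
word = 0xb40d0cf4 → big-endian bytes:
  [0]=0xb4  [1]=0x0d  [2]=0x0c  [3]=0xf4

b4 0d 0c f4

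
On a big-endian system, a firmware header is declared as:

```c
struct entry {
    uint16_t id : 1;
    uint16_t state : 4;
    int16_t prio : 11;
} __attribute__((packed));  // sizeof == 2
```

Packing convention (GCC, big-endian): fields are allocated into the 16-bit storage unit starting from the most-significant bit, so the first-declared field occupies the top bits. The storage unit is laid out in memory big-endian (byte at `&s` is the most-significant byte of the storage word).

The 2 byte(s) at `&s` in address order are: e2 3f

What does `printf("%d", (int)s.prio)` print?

[0]=0xe2 [1]=0x3f (big-endian) → word 0xe23f
id [15+:1] = (word>>15) & 0x1 = 1
state [11+:4] = (word>>11) & 0xf = 12
prio [0+:11] = (word>>0) & 0x7ff = 575  ←
prio signed 11b, MSB=0: value = 575

575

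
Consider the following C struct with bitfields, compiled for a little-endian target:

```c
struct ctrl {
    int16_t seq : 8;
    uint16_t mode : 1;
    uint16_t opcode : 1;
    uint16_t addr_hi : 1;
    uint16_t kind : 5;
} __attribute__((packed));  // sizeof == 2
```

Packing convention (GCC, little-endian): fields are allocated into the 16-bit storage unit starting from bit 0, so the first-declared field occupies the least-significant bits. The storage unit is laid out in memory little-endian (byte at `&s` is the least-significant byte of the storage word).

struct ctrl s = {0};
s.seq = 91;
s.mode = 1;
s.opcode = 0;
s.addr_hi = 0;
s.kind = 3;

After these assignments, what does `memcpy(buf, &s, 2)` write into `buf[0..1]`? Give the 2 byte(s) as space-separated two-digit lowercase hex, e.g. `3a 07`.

5b 19

seq:8 = 91 → 0x5b << 0 → word 0x005b
mode:1 = 1 → 0x1 << 8 → word 0x015b
opcode:1 = 0 → 0x0 << 9 → word 0x015b
addr_hi:1 = 0 → 0x0 << 10 → word 0x015b
kind:5 = 3 → 0x3 << 11 → word 0x195b
word = 0x195b → little-endian bytes:
  [0]=0x5b  [1]=0x19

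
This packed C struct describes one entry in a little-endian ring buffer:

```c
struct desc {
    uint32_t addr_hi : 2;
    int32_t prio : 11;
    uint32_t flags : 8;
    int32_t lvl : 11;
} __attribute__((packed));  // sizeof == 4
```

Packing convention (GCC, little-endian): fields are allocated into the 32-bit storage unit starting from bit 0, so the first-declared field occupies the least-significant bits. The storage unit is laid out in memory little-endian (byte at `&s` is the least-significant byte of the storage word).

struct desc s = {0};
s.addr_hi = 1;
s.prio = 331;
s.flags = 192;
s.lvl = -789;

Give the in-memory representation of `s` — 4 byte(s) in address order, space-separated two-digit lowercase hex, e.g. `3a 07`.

addr_hi (2b) val=1 bits=0x1 at bit 0: 0x00000001
prio (11b) val=331 bits=0x14b at bit 2: 0x0000052d
flags (8b) val=192 bits=0xc0 at bit 13: 0x0018052d
lvl (11b) val=-789 bits=0x4eb at bit 21: 0x9d78052d
word = 0x9d78052d → little-endian bytes:
  [0]=0x2d  [1]=0x05  [2]=0x78  [3]=0x9d

2d 05 78 9d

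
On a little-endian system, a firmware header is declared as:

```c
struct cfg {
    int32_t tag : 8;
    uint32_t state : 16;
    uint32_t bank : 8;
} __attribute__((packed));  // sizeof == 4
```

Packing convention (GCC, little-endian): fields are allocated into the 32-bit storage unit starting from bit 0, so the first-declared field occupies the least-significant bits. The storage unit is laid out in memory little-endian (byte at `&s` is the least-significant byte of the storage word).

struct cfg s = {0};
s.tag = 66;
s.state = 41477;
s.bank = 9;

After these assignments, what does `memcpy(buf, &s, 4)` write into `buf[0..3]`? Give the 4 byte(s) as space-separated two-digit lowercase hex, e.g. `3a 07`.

[0+:8] tag=66 & 0xff = 0x42; word=0x00000042
[8+:16] state=41477 & 0xffff = 0xa205; word=0x00a20542
[24+:8] bank=9 & 0xff = 0x9; word=0x09a20542
word = 0x09a20542 → little-endian bytes:
  [0]=0x42  [1]=0x05  [2]=0xa2  [3]=0x09

42 05 a2 09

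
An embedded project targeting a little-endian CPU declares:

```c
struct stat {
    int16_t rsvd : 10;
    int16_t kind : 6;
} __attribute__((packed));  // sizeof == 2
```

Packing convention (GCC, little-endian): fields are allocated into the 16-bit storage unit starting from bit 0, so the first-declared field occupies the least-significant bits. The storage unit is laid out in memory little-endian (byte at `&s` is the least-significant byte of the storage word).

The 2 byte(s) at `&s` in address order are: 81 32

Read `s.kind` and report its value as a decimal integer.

12

[0]=0x81 [1]=0x32 (little-endian) → word 0x3281
rsvd:10 @ bit 0 → (0x3281>>0)&0x3ff = 0x281
kind:6 @ bit 10 → (0x3281>>10)&0x3f = 0xc  ←
kind signed 6b, MSB=0: value = 12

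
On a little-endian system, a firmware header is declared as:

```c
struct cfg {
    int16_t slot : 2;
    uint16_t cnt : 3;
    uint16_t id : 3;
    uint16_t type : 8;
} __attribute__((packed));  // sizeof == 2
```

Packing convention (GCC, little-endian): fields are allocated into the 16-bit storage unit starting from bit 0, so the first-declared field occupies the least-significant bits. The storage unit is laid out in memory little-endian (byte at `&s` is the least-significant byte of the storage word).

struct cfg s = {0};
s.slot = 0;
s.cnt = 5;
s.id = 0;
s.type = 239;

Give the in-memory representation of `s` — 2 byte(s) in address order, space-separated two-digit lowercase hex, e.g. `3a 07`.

14 ef

slot (2b) val=0 bits=0x0 at bit 0: 0x0000
cnt (3b) val=5 bits=0x5 at bit 2: 0x0014
id (3b) val=0 bits=0x0 at bit 5: 0x0014
type (8b) val=239 bits=0xef at bit 8: 0xef14
word = 0xef14 → little-endian bytes:
  [0]=0x14  [1]=0xef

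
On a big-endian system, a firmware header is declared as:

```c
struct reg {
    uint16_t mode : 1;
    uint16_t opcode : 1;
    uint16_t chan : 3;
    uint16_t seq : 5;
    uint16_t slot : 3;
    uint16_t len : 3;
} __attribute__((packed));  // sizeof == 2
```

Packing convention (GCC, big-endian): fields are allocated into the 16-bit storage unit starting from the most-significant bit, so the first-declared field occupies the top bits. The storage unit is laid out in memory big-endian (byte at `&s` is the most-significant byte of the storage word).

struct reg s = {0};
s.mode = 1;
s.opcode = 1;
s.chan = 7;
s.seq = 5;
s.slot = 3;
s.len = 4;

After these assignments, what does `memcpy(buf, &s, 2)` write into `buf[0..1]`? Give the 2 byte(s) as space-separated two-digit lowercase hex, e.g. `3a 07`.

mode (1b) val=1 bits=0x1 at bit 15: 0x8000
opcode (1b) val=1 bits=0x1 at bit 14: 0xc000
chan (3b) val=7 bits=0x7 at bit 11: 0xf800
seq (5b) val=5 bits=0x5 at bit 6: 0xf940
slot (3b) val=3 bits=0x3 at bit 3: 0xf958
len (3b) val=4 bits=0x4 at bit 0: 0xf95c
word = 0xf95c → big-endian bytes:
  [0]=0xf9  [1]=0x5c

f9 5c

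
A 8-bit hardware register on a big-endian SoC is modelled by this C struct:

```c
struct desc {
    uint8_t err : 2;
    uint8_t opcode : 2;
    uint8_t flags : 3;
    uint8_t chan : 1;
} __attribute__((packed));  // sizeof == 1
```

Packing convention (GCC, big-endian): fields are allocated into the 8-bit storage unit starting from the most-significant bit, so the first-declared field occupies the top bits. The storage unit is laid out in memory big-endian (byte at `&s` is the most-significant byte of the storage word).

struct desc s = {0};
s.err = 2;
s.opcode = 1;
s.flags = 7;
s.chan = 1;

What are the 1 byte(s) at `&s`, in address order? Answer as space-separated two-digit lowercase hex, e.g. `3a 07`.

err:2 = 2 → 0x2 << 6 → word 0x80
opcode:2 = 1 → 0x1 << 4 → word 0x90
flags:3 = 7 → 0x7 << 1 → word 0x9e
chan:1 = 1 → 0x1 << 0 → word 0x9f
word = 0x9f → big-endian bytes:
  [0]=0x9f

9f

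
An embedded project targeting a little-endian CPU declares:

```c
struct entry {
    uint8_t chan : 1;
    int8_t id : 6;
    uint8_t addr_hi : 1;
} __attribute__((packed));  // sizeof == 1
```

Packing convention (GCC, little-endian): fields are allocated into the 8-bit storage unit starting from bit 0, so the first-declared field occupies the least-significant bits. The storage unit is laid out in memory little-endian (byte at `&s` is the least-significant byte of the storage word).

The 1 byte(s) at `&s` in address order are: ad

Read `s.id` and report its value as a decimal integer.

22

[0]=0xad (little-endian) → word 0xad
chan:1 @ bit 0 → (0xad>>0)&0x1 = 0x1
id:6 @ bit 1 → (0xad>>1)&0x3f = 0x16  ←
addr_hi:1 @ bit 7 → (0xad>>7)&0x1 = 0x1
id signed 6b, MSB=0: value = 22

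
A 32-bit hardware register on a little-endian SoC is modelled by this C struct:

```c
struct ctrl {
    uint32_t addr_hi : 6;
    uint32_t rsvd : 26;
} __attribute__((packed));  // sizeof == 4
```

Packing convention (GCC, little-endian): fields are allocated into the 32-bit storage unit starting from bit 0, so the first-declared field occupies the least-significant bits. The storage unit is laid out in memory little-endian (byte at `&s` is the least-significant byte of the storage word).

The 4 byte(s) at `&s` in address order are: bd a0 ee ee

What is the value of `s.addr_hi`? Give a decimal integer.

61

[0]=0xbd [1]=0xa0 [2]=0xee [3]=0xee (little-endian) → word 0xeeeea0bd
addr_hi:6 @ bit 0 → (0xeeeea0bd>>0)&0x3f = 0x3d  ←
rsvd:26 @ bit 6 → (0xeeeea0bd>>6)&0x3ffffff = 0x3bbba82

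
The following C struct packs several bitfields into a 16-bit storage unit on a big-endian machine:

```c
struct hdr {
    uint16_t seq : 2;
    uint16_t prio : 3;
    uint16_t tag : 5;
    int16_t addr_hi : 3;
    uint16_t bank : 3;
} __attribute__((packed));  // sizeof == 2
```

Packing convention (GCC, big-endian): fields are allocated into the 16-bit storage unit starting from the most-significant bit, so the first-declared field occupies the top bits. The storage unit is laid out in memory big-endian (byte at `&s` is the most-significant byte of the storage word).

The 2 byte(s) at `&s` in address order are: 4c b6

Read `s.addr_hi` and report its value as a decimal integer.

[0]=0x4c [1]=0xb6 (big-endian) → word 0x4cb6
seq [14+:2] = (word>>14) & 0x3 = 1
prio [11+:3] = (word>>11) & 0x7 = 1
tag [6+:5] = (word>>6) & 0x1f = 18
addr_hi [3+:3] = (word>>3) & 0x7 = 6  ←
bank [0+:3] = (word>>0) & 0x7 = 6
addr_hi signed 3b, MSB=1: 6 - 8 = -2

-2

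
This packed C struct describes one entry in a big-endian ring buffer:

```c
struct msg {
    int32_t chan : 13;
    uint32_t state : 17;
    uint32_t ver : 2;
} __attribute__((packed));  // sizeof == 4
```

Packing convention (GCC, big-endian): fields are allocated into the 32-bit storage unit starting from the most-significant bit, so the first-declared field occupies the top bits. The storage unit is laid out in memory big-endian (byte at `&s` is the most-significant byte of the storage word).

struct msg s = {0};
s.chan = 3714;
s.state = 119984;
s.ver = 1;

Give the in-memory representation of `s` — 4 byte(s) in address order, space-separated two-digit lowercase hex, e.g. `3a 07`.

74 17 52 c1

[19+:13] chan=3714 & 0x1fff = 0xe82; word=0x74100000
[2+:17] state=119984 & 0x1ffff = 0x1d4b0; word=0x741752c0
[0+:2] ver=1 & 0x3 = 0x1; word=0x741752c1
word = 0x741752c1 → big-endian bytes:
  [0]=0x74  [1]=0x17  [2]=0x52  [3]=0xc1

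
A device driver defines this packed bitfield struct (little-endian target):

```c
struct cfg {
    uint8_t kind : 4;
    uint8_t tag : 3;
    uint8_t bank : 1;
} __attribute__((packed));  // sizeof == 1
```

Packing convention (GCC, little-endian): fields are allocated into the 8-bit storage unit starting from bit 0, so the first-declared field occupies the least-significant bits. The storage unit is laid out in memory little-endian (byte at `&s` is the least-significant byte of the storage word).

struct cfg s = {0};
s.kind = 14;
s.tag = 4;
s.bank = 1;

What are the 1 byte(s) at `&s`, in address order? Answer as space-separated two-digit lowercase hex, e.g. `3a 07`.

ce

[0+:4] kind=14 & 0xf = 0xe; word=0x0e
[4+:3] tag=4 & 0x7 = 0x4; word=0x4e
[7+:1] bank=1 & 0x1 = 0x1; word=0xce
word = 0xce → little-endian bytes:
  [0]=0xce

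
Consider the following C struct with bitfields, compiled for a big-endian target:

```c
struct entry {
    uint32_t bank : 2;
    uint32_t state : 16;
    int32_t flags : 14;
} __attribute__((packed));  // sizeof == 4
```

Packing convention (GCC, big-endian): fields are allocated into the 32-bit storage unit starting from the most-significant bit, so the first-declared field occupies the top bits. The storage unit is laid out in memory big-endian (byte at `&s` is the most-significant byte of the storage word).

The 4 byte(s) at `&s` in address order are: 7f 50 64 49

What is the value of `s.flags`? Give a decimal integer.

[0]=0x7f [1]=0x50 [2]=0x64 [3]=0x49 (big-endian) → word 0x7f506449
bank [30+:2] = (word>>30) & 0x3 = 1
state [14+:16] = (word>>14) & 0xffff = 64833
flags [0+:14] = (word>>0) & 0x3fff = 9289  ←
flags signed 14b, MSB=1: 9289 - 16384 = -7095

-7095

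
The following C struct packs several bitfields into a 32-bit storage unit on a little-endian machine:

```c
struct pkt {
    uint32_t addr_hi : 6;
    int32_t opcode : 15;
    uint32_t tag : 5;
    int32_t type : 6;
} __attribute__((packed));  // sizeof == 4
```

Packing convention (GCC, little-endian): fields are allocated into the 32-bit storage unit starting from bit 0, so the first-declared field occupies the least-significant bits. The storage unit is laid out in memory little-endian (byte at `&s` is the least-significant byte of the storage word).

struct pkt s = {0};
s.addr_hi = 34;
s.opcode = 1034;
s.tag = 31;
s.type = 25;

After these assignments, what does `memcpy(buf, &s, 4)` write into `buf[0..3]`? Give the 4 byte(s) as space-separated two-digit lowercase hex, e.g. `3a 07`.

a2 02 e1 67

[0+:6] addr_hi=34 & 0x3f = 0x22; word=0x00000022
[6+:15] opcode=1034 & 0x7fff = 0x40a; word=0x000102a2
[21+:5] tag=31 & 0x1f = 0x1f; word=0x03e102a2
[26+:6] type=25 & 0x3f = 0x19; word=0x67e102a2
word = 0x67e102a2 → little-endian bytes:
  [0]=0xa2  [1]=0x02  [2]=0xe1  [3]=0x67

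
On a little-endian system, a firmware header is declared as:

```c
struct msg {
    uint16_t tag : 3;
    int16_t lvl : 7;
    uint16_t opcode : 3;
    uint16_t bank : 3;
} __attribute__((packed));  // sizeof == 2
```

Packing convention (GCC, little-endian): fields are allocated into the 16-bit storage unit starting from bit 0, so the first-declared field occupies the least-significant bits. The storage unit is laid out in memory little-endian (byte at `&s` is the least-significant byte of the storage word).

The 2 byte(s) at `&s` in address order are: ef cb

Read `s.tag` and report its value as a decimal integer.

7

[0]=0xef [1]=0xcb (little-endian) → word 0xcbef
tag:3 @ bit 0 → (0xcbef>>0)&0x7 = 0x7  ←
lvl:7 @ bit 3 → (0xcbef>>3)&0x7f = 0x7d
opcode:3 @ bit 10 → (0xcbef>>10)&0x7 = 0x2
bank:3 @ bit 13 → (0xcbef>>13)&0x7 = 0x6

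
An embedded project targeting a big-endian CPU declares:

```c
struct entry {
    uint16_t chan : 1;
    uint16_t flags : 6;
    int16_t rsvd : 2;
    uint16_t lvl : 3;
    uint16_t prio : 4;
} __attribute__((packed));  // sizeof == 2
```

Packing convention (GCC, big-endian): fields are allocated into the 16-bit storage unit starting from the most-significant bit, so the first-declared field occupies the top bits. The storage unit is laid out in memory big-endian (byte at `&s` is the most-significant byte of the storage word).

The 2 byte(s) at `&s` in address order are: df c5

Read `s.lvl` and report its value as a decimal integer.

4

[0]=0xdf [1]=0xc5 (big-endian) → word 0xdfc5
chan [15+:1] = (word>>15) & 0x1 = 1
flags [9+:6] = (word>>9) & 0x3f = 47
rsvd [7+:2] = (word>>7) & 0x3 = 3
lvl [4+:3] = (word>>4) & 0x7 = 4  ←
prio [0+:4] = (word>>0) & 0xf = 5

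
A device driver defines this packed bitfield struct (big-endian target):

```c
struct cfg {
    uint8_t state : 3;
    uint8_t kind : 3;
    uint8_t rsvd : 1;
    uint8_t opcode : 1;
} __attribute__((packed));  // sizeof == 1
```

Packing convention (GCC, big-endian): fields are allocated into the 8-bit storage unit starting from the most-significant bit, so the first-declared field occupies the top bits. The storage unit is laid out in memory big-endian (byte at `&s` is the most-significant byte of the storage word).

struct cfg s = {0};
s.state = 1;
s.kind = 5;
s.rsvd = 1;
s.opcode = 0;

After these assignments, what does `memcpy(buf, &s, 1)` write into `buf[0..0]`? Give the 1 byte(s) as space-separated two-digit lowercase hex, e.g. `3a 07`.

[5+:3] state=1 & 0x7 = 0x1; word=0x20
[2+:3] kind=5 & 0x7 = 0x5; word=0x34
[1+:1] rsvd=1 & 0x1 = 0x1; word=0x36
[0+:1] opcode=0 & 0x1 = 0x0; word=0x36
word = 0x36 → big-endian bytes:
  [0]=0x36

36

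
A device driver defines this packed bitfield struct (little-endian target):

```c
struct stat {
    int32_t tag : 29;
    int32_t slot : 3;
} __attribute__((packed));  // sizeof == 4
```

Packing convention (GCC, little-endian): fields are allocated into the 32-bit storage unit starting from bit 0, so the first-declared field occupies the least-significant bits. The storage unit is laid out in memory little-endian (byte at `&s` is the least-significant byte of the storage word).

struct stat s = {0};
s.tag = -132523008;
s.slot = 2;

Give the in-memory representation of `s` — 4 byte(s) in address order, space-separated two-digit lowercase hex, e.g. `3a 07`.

[0+:29] tag=-132523008 & 0x1fffffff = 0x1819dc00; word=0x1819dc00
[29+:3] slot=2 & 0x7 = 0x2; word=0x5819dc00
word = 0x5819dc00 → little-endian bytes:
  [0]=0x00  [1]=0xdc  [2]=0x19  [3]=0x58

00 dc 19 58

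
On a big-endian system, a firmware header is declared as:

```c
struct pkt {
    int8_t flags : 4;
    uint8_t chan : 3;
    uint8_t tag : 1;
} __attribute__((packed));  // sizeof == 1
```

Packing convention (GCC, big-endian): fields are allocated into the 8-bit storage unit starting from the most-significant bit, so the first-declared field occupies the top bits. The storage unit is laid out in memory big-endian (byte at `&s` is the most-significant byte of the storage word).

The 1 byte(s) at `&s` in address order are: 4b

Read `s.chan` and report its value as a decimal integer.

5

[0]=0x4b (big-endian) → word 0x4b
flags:4 @ bit 4 → (0x4b>>4)&0xf = 0x4
chan:3 @ bit 1 → (0x4b>>1)&0x7 = 0x5  ←
tag:1 @ bit 0 → (0x4b>>0)&0x1 = 0x1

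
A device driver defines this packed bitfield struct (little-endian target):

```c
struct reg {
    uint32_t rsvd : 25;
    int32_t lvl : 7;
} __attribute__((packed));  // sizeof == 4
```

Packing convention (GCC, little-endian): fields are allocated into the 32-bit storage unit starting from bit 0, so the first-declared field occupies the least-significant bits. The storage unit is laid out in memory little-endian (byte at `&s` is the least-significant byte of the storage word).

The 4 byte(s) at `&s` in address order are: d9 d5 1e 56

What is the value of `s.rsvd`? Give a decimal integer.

2020825

[0]=0xd9 [1]=0xd5 [2]=0x1e [3]=0x56 (little-endian) → word 0x561ed5d9
rsvd [0+:25] = (word>>0) & 0x1ffffff = 2020825  ←
lvl [25+:7] = (word>>25) & 0x7f = 43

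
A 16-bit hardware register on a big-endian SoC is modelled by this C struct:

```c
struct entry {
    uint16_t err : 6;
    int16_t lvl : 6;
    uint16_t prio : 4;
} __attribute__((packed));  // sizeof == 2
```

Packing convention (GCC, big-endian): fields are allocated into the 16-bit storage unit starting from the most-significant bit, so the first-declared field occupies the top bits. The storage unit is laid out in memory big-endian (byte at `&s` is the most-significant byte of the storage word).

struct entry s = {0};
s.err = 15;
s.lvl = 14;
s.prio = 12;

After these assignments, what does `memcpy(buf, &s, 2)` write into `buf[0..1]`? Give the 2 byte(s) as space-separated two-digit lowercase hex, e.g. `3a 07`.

err:6 = 15 → 0xf << 10 → word 0x3c00
lvl:6 = 14 → 0xe << 4 → word 0x3ce0
prio:4 = 12 → 0xc << 0 → word 0x3cec
word = 0x3cec → big-endian bytes:
  [0]=0x3c  [1]=0xec

3c ec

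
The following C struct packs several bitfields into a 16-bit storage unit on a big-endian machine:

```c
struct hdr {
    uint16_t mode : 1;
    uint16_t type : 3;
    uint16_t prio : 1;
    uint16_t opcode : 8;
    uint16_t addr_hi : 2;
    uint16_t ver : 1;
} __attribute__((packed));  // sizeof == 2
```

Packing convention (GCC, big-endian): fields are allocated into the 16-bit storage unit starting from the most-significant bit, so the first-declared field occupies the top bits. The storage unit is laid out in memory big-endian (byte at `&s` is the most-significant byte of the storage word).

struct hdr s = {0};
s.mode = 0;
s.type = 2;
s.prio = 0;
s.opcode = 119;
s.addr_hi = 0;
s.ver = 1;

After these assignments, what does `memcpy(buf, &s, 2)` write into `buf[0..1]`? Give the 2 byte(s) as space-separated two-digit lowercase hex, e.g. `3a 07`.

mode (1b) val=0 bits=0x0 at bit 15: 0x0000
type (3b) val=2 bits=0x2 at bit 12: 0x2000
prio (1b) val=0 bits=0x0 at bit 11: 0x2000
opcode (8b) val=119 bits=0x77 at bit 3: 0x23b8
addr_hi (2b) val=0 bits=0x0 at bit 1: 0x23b8
ver (1b) val=1 bits=0x1 at bit 0: 0x23b9
word = 0x23b9 → big-endian bytes:
  [0]=0x23  [1]=0xb9

23 b9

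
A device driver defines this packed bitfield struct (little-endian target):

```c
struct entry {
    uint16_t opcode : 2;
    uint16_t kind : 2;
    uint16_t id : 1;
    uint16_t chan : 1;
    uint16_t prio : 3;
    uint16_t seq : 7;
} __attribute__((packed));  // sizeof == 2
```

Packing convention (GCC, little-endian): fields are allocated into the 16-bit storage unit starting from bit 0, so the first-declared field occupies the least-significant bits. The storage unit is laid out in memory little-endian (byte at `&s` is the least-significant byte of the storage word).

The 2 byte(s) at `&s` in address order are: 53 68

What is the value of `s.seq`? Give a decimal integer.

52

[0]=0x53 [1]=0x68 (little-endian) → word 0x6853
opcode:2 @ bit 0 → (0x6853>>0)&0x3 = 0x3
kind:2 @ bit 2 → (0x6853>>2)&0x3 = 0x0
id:1 @ bit 4 → (0x6853>>4)&0x1 = 0x1
chan:1 @ bit 5 → (0x6853>>5)&0x1 = 0x0
prio:3 @ bit 6 → (0x6853>>6)&0x7 = 0x1
seq:7 @ bit 9 → (0x6853>>9)&0x7f = 0x34  ←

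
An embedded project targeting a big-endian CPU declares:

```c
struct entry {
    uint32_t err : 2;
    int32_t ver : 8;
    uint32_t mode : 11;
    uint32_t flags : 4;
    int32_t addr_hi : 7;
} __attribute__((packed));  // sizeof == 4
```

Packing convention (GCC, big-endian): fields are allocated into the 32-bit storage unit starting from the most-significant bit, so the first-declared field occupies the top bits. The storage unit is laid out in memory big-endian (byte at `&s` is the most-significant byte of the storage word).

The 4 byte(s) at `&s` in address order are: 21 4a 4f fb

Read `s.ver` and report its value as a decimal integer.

[0]=0x21 [1]=0x4a [2]=0x4f [3]=0xfb (big-endian) → word 0x214a4ffb
err:2 @ bit 30 → (0x214a4ffb>>30)&0x3 = 0x0
ver:8 @ bit 22 → (0x214a4ffb>>22)&0xff = 0x85  ←
mode:11 @ bit 11 → (0x214a4ffb>>11)&0x7ff = 0x149
flags:4 @ bit 7 → (0x214a4ffb>>7)&0xf = 0xf
addr_hi:7 @ bit 0 → (0x214a4ffb>>0)&0x7f = 0x7b
ver signed 8b, MSB=1: 133 - 256 = -123

-123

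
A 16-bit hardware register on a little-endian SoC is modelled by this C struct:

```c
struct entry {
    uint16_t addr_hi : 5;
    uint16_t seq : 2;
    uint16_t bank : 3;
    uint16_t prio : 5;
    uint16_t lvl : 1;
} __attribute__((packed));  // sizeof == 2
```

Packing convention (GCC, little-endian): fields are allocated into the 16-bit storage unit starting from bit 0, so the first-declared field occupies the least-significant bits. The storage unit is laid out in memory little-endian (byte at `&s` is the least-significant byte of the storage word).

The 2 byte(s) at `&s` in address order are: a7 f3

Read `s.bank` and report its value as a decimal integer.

7

[0]=0xa7 [1]=0xf3 (little-endian) → word 0xf3a7
addr_hi [0+:5] = (word>>0) & 0x1f = 7
seq [5+:2] = (word>>5) & 0x3 = 1
bank [7+:3] = (word>>7) & 0x7 = 7  ←
prio [10+:5] = (word>>10) & 0x1f = 28
lvl [15+:1] = (word>>15) & 0x1 = 1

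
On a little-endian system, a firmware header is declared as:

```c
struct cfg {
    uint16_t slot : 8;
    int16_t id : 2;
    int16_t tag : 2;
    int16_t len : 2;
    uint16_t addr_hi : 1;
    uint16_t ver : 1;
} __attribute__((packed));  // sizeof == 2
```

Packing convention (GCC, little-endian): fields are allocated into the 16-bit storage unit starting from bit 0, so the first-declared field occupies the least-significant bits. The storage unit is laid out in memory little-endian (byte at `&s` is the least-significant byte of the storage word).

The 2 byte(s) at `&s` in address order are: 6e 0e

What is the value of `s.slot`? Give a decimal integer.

[0]=0x6e [1]=0x0e (little-endian) → word 0x0e6e
slot [0+:8] = (word>>0) & 0xff = 110  ←
id [8+:2] = (word>>8) & 0x3 = 2
tag [10+:2] = (word>>10) & 0x3 = 3
len [12+:2] = (word>>12) & 0x3 = 0
addr_hi [14+:1] = (word>>14) & 0x1 = 0
ver [15+:1] = (word>>15) & 0x1 = 0

110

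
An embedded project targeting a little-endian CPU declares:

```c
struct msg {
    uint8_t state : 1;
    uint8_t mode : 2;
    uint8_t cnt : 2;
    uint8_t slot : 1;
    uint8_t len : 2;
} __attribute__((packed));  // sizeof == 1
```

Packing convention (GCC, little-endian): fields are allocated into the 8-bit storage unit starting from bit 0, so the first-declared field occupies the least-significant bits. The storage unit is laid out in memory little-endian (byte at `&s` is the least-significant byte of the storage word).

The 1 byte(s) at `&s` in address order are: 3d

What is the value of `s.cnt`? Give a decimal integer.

3

[0]=0x3d (little-endian) → word 0x3d
state [0+:1] = (word>>0) & 0x1 = 1
mode [1+:2] = (word>>1) & 0x3 = 2
cnt [3+:2] = (word>>3) & 0x3 = 3  ←
slot [5+:1] = (word>>5) & 0x1 = 1
len [6+:2] = (word>>6) & 0x3 = 0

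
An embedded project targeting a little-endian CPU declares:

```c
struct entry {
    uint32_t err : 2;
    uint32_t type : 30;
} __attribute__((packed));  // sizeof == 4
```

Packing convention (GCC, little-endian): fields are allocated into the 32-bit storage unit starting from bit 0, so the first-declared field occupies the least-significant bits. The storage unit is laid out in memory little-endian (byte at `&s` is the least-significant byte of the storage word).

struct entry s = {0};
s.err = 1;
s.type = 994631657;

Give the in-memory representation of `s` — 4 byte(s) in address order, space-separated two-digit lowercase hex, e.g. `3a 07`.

a5 7f 23 ed

[0+:2] err=1 & 0x3 = 0x1; word=0x00000001
[2+:30] type=994631657 & 0x3fffffff = 0x3b48dfe9; word=0xed237fa5
word = 0xed237fa5 → little-endian bytes:
  [0]=0xa5  [1]=0x7f  [2]=0x23  [3]=0xed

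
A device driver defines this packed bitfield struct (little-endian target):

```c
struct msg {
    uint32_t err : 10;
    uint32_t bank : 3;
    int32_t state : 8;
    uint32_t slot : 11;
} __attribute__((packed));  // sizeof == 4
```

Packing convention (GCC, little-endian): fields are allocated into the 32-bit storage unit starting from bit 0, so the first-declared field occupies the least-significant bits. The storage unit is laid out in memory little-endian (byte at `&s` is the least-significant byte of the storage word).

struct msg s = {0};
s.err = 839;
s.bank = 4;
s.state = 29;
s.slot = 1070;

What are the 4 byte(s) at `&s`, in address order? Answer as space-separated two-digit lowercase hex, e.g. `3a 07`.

47 b3 c3 85

err (10b) val=839 bits=0x347 at bit 0: 0x00000347
bank (3b) val=4 bits=0x4 at bit 10: 0x00001347
state (8b) val=29 bits=0x1d at bit 13: 0x0003b347
slot (11b) val=1070 bits=0x42e at bit 21: 0x85c3b347
word = 0x85c3b347 → little-endian bytes:
  [0]=0x47  [1]=0xb3  [2]=0xc3  [3]=0x85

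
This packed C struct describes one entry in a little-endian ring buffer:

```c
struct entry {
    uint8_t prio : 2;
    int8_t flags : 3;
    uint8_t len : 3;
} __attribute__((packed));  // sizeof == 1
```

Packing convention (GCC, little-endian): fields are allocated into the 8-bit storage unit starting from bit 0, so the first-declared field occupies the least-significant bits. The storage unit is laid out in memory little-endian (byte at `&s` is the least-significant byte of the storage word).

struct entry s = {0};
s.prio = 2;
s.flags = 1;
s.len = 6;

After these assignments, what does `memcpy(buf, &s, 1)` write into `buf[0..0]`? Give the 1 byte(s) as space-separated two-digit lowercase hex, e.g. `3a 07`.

[0+:2] prio=2 & 0x3 = 0x2; word=0x02
[2+:3] flags=1 & 0x7 = 0x1; word=0x06
[5+:3] len=6 & 0x7 = 0x6; word=0xc6
word = 0xc6 → little-endian bytes:
  [0]=0xc6

c6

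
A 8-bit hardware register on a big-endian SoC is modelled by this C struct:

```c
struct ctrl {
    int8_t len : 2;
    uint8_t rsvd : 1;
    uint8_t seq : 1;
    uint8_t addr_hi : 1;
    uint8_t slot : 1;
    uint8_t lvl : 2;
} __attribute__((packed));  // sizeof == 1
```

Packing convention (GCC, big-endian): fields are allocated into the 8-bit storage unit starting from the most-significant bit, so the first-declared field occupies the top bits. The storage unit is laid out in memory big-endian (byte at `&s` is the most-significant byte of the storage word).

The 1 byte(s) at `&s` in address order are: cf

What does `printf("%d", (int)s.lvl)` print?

[0]=0xcf (big-endian) → word 0xcf
len [6+:2] = (word>>6) & 0x3 = 3
rsvd [5+:1] = (word>>5) & 0x1 = 0
seq [4+:1] = (word>>4) & 0x1 = 0
addr_hi [3+:1] = (word>>3) & 0x1 = 1
slot [2+:1] = (word>>2) & 0x1 = 1
lvl [0+:2] = (word>>0) & 0x3 = 3  ←

3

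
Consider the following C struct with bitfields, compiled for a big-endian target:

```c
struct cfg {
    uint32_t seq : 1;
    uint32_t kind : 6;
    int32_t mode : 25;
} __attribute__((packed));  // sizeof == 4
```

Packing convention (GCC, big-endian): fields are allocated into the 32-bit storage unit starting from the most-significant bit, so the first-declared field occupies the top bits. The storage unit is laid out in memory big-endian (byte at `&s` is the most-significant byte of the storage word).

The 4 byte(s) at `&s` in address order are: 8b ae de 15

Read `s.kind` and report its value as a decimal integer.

5

[0]=0x8b [1]=0xae [2]=0xde [3]=0x15 (big-endian) → word 0x8baede15
seq:1 @ bit 31 → (0x8baede15>>31)&0x1 = 0x1
kind:6 @ bit 25 → (0x8baede15>>25)&0x3f = 0x5  ←
mode:25 @ bit 0 → (0x8baede15>>0)&0x1ffffff = 0x1aede15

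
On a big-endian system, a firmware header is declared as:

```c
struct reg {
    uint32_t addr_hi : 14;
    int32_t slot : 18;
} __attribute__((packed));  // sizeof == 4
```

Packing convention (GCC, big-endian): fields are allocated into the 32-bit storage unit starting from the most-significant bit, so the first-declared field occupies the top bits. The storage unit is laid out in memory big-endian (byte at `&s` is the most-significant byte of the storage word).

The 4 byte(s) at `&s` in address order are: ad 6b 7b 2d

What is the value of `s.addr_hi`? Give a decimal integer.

11098

[0]=0xad [1]=0x6b [2]=0x7b [3]=0x2d (big-endian) → word 0xad6b7b2d
addr_hi [18+:14] = (word>>18) & 0x3fff = 11098  ←
slot [0+:18] = (word>>0) & 0x3ffff = 228141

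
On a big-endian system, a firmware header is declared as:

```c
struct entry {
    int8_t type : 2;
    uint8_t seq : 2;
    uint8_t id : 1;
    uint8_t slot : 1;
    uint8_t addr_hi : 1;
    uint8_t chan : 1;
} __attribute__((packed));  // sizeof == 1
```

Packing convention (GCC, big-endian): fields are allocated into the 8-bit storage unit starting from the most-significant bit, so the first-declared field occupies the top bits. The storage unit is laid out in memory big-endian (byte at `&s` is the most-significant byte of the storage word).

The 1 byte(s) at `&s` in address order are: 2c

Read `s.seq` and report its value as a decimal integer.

2

[0]=0x2c (big-endian) → word 0x2c
type:2 @ bit 6 → (0x2c>>6)&0x3 = 0x0
seq:2 @ bit 4 → (0x2c>>4)&0x3 = 0x2  ←
id:1 @ bit 3 → (0x2c>>3)&0x1 = 0x1
slot:1 @ bit 2 → (0x2c>>2)&0x1 = 0x1
addr_hi:1 @ bit 1 → (0x2c>>1)&0x1 = 0x0
chan:1 @ bit 0 → (0x2c>>0)&0x1 = 0x0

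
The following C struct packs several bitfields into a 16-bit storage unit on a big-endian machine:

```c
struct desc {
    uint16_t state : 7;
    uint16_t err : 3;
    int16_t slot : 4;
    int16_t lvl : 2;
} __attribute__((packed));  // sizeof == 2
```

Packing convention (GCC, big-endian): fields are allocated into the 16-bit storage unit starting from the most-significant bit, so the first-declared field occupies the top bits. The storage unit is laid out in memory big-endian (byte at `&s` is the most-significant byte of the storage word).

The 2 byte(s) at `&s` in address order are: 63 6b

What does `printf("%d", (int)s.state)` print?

[0]=0x63 [1]=0x6b (big-endian) → word 0x636b
state [9+:7] = (word>>9) & 0x7f = 49  ←
err [6+:3] = (word>>6) & 0x7 = 5
slot [2+:4] = (word>>2) & 0xf = 10
lvl [0+:2] = (word>>0) & 0x3 = 3

49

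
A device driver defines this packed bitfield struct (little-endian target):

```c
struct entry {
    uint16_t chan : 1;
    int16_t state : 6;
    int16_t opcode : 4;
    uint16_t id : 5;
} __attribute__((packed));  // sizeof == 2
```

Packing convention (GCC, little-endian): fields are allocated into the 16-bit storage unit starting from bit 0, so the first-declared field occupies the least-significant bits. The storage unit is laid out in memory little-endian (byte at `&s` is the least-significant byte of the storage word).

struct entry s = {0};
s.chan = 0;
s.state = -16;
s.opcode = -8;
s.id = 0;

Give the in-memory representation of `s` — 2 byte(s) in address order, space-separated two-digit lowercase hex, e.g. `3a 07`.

chan (1b) val=0 bits=0x0 at bit 0: 0x0000
state (6b) val=-16 bits=0x30 at bit 1: 0x0060
opcode (4b) val=-8 bits=0x8 at bit 7: 0x0460
id (5b) val=0 bits=0x0 at bit 11: 0x0460
word = 0x0460 → little-endian bytes:
  [0]=0x60  [1]=0x04

60 04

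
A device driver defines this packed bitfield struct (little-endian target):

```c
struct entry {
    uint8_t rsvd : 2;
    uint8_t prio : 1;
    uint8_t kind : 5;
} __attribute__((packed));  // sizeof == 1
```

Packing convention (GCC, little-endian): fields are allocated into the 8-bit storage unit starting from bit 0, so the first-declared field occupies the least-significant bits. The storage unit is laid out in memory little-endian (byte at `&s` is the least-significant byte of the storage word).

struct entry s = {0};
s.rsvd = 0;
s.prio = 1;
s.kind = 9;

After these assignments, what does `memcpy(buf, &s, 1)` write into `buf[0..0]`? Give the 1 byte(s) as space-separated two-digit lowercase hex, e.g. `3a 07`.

[0+:2] rsvd=0 & 0x3 = 0x0; word=0x00
[2+:1] prio=1 & 0x1 = 0x1; word=0x04
[3+:5] kind=9 & 0x1f = 0x9; word=0x4c
word = 0x4c → little-endian bytes:
  [0]=0x4c

4c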